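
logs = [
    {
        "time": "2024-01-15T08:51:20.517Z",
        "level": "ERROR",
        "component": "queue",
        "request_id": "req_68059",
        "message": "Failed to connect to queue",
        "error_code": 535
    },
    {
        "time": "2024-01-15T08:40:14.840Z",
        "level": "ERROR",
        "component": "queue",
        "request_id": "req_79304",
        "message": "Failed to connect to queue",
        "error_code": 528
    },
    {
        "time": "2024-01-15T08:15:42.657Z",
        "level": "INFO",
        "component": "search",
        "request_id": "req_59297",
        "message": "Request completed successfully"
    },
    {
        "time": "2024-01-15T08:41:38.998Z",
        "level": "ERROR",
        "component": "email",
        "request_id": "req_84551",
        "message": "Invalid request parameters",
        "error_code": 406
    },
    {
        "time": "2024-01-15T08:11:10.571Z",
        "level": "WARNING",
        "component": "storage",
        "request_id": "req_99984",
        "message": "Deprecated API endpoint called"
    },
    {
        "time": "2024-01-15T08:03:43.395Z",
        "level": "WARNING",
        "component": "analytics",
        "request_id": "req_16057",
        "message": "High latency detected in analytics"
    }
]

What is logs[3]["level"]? "ERROR"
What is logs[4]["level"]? "WARNING"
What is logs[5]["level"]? "WARNING"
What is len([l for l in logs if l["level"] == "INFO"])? 1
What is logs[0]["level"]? "ERROR"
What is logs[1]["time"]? "2024-01-15T08:40:14.840Z"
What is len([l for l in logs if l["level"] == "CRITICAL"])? 0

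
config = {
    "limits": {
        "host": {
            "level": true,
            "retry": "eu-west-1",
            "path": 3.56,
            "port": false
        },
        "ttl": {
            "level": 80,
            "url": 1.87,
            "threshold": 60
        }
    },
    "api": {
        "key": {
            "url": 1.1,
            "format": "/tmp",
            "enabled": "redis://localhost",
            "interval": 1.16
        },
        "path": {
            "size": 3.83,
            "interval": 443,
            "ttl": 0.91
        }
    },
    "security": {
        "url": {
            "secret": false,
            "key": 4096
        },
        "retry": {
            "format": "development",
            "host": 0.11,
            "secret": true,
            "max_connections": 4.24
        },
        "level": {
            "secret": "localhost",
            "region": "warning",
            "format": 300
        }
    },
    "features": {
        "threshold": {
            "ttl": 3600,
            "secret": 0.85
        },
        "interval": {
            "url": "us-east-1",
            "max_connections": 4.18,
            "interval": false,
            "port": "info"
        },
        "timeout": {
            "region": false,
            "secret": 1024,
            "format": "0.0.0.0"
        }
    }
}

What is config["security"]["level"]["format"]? 300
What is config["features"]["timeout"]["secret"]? 1024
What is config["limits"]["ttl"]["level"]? 80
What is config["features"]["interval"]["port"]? "info"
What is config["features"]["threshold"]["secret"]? 0.85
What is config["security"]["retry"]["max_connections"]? 4.24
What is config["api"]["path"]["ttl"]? 0.91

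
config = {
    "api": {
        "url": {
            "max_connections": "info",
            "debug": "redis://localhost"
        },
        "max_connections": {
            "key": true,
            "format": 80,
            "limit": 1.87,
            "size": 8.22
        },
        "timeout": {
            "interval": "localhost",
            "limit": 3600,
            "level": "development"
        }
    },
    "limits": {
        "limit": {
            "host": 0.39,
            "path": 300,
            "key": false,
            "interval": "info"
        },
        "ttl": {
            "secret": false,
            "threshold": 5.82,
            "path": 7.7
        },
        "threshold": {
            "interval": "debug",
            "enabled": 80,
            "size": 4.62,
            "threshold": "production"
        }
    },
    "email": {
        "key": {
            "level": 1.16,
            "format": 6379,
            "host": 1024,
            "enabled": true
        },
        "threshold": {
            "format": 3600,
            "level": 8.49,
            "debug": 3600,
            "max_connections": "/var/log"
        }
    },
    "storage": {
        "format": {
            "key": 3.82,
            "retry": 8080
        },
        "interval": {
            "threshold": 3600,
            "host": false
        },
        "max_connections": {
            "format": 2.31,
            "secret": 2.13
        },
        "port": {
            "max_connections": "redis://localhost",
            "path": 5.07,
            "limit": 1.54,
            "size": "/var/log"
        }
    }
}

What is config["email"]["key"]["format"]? 6379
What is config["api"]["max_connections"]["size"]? 8.22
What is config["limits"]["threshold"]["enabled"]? 80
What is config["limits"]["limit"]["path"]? 300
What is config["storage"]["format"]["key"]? 3.82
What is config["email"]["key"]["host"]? 1024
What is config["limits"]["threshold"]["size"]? 4.62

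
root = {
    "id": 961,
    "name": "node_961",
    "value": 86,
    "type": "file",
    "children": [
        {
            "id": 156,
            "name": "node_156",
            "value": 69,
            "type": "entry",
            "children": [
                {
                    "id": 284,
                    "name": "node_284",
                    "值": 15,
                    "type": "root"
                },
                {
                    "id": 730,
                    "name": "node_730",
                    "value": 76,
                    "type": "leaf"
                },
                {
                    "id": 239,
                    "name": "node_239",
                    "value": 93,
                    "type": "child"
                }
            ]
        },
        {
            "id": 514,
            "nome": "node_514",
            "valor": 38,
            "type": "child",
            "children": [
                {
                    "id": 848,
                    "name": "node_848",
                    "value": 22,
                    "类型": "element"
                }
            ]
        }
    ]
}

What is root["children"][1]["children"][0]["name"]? "node_848"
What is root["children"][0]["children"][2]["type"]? "child"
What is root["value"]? 86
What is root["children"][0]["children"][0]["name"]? "node_284"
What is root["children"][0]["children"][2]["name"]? "node_239"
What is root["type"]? "file"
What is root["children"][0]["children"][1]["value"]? 76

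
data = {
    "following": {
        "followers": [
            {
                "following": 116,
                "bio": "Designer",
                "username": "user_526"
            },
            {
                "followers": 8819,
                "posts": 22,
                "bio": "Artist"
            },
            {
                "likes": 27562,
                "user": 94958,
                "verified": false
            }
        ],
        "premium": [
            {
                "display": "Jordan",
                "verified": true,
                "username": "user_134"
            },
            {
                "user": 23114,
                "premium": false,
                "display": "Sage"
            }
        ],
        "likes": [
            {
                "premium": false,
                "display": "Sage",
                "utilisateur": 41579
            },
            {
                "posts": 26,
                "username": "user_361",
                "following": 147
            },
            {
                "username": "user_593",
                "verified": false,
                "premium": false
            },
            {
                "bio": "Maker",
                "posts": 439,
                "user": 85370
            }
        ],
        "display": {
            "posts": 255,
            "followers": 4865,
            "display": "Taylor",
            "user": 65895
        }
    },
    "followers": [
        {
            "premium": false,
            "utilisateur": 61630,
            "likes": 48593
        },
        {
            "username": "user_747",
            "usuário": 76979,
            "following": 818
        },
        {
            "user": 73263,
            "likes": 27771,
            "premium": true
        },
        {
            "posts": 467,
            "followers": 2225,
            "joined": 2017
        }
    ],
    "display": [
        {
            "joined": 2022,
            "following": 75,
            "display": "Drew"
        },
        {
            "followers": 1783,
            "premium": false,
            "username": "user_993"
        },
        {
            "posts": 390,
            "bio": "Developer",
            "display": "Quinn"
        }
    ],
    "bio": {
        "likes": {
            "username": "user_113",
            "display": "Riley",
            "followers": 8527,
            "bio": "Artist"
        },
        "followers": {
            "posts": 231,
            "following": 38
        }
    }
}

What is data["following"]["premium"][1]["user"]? 23114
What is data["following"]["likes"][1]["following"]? 147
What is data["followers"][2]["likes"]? 27771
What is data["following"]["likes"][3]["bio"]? "Maker"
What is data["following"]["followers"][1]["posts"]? 22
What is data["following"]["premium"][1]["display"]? "Sage"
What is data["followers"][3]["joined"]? 2017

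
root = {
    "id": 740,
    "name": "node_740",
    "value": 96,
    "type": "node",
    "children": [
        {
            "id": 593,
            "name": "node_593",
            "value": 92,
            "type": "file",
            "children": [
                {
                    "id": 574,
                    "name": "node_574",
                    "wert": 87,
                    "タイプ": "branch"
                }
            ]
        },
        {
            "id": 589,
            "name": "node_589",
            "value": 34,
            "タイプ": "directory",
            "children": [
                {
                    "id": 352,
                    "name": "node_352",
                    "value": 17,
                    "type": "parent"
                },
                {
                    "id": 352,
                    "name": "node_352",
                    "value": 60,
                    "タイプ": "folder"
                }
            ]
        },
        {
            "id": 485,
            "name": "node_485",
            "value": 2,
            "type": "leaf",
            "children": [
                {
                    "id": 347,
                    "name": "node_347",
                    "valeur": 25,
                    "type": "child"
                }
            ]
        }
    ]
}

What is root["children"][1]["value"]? 34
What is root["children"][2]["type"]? "leaf"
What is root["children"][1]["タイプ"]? "directory"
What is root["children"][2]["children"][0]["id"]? 347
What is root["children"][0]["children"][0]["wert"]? 87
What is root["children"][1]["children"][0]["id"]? 352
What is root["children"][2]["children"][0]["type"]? "child"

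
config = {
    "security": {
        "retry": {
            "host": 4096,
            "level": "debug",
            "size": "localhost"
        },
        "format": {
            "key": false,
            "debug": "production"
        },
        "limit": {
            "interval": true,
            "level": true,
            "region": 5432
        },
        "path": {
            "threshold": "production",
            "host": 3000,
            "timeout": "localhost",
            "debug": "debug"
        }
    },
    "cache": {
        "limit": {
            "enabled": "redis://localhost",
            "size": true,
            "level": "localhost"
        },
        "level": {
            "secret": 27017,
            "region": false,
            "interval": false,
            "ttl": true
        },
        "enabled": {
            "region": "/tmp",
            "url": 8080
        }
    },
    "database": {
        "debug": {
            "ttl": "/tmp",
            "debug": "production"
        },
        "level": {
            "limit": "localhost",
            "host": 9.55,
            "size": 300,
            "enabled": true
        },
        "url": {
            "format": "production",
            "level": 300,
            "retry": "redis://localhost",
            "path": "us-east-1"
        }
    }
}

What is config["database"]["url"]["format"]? "production"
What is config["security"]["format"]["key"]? False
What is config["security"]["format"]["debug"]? "production"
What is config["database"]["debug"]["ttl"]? "/tmp"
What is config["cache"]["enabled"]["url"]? 8080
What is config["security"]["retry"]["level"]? "debug"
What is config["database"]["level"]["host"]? 9.55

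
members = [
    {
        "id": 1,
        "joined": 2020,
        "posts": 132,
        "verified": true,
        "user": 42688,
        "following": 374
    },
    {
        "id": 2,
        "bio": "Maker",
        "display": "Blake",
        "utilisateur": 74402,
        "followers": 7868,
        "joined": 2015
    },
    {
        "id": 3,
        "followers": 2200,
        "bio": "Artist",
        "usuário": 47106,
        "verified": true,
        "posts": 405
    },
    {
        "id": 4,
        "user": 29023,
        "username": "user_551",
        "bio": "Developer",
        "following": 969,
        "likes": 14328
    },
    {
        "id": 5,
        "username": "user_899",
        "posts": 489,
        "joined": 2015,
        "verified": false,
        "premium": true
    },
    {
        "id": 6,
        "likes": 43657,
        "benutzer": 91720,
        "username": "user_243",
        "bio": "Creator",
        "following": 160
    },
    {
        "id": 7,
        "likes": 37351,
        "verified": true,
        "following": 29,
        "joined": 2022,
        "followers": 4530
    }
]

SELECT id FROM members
[1, 2, 3, 4, 5, 6, 7]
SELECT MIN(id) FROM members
1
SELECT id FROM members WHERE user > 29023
[1]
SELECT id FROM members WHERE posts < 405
[1]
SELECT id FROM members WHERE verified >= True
[1, 3, 7]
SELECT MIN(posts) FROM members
132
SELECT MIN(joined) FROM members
2015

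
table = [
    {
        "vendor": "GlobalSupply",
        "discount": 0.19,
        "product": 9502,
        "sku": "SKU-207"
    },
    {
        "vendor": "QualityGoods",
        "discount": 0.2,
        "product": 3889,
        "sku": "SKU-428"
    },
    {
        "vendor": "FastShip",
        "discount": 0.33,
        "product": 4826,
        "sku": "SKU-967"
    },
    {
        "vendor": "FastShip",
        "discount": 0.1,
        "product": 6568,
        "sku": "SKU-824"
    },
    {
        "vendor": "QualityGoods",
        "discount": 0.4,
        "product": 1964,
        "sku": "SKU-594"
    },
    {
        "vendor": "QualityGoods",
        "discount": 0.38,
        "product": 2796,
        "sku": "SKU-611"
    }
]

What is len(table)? 6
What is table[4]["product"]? 1964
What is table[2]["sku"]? "SKU-967"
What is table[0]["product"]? 9502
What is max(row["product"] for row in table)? 9502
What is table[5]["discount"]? 0.38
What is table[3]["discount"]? 0.1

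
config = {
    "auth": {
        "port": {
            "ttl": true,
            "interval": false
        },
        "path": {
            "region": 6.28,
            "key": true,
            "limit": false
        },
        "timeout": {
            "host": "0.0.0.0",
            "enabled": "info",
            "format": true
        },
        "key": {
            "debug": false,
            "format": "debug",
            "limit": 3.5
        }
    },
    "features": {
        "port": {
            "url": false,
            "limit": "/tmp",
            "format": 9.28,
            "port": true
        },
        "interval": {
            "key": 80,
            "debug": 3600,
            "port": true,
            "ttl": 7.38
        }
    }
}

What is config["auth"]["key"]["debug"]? False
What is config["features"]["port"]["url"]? False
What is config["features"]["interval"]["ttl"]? 7.38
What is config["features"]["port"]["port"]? True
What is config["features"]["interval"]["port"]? True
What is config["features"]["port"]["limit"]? "/tmp"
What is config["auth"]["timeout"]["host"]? "0.0.0.0"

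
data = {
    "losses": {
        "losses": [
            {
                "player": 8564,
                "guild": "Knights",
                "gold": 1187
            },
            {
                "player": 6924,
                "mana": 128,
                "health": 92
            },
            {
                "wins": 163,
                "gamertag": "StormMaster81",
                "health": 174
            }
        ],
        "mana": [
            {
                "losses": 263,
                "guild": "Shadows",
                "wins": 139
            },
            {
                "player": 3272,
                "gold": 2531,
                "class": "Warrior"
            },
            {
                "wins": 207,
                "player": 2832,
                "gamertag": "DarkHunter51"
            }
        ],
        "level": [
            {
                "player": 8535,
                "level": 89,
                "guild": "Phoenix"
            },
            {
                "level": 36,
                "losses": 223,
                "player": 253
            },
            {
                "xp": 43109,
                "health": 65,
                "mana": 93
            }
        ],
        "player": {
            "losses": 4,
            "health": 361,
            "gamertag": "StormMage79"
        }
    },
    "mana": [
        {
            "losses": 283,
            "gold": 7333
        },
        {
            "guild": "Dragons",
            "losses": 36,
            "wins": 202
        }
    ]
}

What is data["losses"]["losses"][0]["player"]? 8564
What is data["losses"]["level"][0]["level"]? 89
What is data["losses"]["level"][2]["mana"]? 93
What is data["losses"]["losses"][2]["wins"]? 163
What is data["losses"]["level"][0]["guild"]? "Phoenix"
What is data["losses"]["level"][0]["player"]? 8535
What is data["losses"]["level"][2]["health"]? 65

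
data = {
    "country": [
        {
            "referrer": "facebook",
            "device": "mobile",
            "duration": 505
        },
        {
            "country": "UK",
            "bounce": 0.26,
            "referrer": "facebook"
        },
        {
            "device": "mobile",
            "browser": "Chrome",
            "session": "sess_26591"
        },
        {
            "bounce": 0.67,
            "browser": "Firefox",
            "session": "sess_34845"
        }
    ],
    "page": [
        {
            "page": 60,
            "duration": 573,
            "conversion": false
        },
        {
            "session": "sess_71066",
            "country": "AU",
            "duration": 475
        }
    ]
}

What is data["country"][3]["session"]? "sess_34845"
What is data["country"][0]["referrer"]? "facebook"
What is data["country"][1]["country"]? "UK"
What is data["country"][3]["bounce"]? 0.67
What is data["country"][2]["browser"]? "Chrome"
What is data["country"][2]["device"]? "mobile"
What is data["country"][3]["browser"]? "Firefox"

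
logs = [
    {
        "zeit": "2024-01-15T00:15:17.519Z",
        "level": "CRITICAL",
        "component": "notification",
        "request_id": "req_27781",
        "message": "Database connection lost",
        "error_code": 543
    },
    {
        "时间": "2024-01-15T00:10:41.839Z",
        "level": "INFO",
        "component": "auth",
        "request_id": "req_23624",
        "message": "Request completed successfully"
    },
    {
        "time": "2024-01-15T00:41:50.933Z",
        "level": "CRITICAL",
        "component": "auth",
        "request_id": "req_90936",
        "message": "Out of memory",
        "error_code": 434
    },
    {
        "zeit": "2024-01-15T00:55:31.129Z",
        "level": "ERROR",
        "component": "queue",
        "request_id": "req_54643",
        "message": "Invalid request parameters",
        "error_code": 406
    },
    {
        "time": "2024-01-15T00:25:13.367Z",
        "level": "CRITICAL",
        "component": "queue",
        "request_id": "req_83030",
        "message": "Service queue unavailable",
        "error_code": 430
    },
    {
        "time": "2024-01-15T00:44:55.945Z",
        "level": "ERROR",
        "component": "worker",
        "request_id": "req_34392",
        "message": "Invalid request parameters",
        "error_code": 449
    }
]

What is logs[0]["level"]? "CRITICAL"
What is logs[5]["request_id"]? "req_34392"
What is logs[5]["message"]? "Invalid request parameters"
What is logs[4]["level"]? "CRITICAL"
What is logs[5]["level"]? "ERROR"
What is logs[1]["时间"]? "2024-01-15T00:10:41.839Z"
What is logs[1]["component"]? "auth"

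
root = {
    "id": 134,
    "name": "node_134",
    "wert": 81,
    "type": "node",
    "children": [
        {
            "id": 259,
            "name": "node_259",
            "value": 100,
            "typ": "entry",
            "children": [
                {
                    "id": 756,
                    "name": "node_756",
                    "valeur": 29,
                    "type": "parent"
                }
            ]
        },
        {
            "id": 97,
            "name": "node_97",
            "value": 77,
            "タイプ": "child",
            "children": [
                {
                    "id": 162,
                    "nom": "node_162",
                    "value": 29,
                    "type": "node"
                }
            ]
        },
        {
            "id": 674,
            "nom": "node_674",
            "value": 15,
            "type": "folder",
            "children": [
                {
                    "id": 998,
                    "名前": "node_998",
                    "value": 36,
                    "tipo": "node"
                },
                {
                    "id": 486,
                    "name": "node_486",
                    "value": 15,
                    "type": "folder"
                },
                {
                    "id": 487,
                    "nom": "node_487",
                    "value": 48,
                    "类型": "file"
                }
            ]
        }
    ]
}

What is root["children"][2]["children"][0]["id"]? 998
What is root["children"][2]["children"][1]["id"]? 486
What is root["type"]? "node"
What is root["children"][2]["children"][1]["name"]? "node_486"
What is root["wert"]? 81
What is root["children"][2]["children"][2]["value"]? 48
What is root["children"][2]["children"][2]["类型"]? "file"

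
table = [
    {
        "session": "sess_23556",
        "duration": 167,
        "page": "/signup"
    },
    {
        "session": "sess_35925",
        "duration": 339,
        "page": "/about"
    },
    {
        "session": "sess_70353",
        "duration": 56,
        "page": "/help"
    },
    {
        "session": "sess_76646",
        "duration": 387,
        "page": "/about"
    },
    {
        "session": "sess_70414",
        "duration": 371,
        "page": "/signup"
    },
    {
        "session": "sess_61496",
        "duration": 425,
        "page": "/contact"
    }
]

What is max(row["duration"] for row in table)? 425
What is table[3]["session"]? "sess_76646"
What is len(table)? 6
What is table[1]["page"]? "/about"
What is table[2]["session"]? "sess_70353"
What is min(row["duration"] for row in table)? 56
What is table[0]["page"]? "/signup"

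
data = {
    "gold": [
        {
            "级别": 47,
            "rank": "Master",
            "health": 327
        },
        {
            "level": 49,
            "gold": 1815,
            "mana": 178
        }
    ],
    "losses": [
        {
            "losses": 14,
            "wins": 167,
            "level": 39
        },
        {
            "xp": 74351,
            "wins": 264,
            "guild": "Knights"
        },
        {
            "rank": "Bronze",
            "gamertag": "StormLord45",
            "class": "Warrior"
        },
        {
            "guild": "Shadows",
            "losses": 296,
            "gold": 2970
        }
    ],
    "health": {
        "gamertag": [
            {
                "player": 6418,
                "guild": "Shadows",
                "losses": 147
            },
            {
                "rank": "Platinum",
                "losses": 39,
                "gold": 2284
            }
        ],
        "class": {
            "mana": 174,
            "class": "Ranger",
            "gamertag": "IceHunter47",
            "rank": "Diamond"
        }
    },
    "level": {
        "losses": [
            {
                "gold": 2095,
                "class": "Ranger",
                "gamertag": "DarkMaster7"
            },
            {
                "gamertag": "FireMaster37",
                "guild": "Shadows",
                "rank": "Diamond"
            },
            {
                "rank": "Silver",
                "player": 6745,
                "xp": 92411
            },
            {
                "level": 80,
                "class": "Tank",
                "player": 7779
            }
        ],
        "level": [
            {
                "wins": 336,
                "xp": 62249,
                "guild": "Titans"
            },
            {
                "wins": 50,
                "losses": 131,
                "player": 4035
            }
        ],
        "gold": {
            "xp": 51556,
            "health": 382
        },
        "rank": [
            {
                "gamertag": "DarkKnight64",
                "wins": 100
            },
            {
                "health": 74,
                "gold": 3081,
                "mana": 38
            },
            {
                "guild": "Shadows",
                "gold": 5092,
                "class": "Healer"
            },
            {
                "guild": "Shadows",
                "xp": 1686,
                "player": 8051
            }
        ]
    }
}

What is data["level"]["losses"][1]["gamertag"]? "FireMaster37"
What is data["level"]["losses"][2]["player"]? 6745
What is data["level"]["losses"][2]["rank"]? "Silver"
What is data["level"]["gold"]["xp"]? 51556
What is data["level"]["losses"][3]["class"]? "Tank"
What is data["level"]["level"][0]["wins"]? 336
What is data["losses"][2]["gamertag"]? "StormLord45"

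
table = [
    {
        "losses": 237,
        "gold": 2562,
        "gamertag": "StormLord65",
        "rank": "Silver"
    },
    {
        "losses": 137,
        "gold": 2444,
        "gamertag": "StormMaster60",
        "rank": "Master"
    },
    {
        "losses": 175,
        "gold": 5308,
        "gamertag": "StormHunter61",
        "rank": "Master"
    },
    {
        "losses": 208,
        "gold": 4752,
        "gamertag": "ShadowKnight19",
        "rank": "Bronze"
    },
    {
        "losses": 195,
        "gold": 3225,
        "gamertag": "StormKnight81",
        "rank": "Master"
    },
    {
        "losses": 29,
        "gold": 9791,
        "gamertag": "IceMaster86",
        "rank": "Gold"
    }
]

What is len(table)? 6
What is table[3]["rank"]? "Bronze"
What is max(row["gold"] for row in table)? 9791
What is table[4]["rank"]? "Master"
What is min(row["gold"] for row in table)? 2444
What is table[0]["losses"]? 237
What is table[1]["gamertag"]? "StormMaster60"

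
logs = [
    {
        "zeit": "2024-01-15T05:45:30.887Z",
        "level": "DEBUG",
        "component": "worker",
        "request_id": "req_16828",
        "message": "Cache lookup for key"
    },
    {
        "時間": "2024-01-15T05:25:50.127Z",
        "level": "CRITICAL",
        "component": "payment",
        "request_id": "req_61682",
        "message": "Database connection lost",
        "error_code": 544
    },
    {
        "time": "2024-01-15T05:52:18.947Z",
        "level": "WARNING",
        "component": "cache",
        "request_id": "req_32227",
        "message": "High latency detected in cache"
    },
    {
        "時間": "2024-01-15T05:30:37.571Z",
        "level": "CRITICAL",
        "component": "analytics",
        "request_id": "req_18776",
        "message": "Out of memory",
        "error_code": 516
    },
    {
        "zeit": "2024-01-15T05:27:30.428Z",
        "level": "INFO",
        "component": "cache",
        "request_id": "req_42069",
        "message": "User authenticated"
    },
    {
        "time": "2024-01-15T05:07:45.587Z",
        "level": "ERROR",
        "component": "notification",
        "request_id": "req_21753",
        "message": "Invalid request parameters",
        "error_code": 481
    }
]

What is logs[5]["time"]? "2024-01-15T05:07:45.587Z"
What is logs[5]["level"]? "ERROR"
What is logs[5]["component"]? "notification"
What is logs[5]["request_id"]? "req_21753"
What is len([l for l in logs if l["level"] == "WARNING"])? 1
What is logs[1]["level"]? "CRITICAL"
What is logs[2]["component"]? "cache"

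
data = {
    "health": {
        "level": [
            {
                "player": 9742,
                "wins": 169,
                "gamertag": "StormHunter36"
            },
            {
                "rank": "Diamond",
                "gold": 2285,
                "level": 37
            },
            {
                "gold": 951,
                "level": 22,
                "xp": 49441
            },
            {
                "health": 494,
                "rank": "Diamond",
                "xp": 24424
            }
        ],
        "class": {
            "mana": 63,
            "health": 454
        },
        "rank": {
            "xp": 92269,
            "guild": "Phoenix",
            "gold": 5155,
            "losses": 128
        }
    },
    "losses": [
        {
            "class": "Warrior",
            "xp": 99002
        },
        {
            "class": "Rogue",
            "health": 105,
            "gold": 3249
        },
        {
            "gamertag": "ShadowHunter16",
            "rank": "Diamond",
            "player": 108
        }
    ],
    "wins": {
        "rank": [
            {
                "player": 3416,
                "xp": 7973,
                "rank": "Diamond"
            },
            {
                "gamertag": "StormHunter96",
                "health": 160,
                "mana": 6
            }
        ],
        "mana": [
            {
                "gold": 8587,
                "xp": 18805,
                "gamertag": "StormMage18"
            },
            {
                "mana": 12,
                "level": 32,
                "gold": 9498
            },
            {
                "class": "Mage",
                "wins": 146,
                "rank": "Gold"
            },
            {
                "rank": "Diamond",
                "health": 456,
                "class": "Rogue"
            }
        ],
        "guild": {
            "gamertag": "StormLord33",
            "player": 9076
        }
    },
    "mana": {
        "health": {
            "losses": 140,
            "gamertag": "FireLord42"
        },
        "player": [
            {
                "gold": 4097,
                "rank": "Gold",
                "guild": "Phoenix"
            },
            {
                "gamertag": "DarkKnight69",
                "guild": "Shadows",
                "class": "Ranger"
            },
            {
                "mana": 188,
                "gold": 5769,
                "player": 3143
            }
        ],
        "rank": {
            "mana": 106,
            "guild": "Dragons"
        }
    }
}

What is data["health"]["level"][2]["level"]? 22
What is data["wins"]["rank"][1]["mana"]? 6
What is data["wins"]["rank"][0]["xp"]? 7973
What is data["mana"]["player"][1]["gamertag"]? "DarkKnight69"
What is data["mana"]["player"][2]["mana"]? 188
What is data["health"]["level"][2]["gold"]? 951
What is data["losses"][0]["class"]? "Warrior"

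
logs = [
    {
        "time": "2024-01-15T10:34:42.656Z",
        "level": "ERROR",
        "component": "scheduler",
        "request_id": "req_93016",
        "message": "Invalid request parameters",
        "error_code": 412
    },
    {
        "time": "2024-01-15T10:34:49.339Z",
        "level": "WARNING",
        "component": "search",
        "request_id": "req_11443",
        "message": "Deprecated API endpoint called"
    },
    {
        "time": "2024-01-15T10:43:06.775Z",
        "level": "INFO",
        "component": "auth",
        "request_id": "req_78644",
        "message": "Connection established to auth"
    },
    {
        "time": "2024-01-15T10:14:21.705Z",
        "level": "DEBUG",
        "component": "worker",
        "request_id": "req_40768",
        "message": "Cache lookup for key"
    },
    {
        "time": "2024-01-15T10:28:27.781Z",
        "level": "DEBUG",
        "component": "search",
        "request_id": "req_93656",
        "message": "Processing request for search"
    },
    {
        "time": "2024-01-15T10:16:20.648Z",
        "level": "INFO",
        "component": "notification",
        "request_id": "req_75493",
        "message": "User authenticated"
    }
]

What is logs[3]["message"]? "Cache lookup for key"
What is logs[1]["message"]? "Deprecated API endpoint called"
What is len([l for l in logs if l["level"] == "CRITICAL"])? 0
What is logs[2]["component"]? "auth"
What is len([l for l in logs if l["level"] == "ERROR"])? 1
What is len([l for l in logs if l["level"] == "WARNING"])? 1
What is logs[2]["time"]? "2024-01-15T10:43:06.775Z"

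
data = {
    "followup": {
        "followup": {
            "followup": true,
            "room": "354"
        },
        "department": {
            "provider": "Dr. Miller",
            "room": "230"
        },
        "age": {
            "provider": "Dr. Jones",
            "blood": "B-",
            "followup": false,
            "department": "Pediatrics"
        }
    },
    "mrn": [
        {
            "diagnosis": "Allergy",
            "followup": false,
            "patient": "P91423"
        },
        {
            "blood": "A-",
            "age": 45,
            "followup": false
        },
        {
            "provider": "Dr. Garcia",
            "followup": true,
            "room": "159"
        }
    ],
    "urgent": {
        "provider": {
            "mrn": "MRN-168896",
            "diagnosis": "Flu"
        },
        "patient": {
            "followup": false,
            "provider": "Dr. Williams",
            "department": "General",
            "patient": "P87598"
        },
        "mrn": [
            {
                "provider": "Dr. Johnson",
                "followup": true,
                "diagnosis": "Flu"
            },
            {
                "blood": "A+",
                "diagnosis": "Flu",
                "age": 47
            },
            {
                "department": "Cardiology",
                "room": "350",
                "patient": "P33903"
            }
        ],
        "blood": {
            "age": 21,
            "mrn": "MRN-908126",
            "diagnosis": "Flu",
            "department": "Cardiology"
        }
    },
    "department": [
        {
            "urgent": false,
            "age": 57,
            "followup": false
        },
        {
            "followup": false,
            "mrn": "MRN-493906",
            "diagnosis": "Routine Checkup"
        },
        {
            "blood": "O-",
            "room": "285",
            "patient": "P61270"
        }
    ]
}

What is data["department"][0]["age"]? 57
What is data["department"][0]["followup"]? False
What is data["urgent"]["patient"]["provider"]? "Dr. Williams"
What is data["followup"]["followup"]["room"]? "354"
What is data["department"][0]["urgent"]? False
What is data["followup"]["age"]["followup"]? False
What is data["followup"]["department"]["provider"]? "Dr. Miller"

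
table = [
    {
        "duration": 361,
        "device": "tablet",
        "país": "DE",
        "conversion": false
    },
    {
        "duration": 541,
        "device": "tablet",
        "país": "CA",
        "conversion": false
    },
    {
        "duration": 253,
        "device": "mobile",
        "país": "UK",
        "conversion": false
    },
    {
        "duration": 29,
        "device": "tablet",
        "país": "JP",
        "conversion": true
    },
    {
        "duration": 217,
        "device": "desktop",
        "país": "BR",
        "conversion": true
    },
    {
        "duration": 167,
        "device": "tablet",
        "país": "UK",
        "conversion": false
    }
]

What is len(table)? 6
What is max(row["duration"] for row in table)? 541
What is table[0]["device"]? "tablet"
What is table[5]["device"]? "tablet"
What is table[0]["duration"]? 361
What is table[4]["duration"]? 217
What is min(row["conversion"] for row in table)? False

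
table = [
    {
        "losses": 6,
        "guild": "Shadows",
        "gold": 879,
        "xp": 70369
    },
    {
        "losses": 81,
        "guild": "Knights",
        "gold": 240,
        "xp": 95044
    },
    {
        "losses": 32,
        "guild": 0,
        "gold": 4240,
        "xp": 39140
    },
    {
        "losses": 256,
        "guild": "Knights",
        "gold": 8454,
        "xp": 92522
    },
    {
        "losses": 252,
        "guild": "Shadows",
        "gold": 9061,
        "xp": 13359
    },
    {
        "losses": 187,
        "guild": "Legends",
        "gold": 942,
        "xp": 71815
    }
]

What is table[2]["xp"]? 39140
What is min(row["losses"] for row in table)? 6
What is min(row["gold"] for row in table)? 240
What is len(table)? 6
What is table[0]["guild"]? "Shadows"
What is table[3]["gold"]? 8454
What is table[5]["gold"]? 942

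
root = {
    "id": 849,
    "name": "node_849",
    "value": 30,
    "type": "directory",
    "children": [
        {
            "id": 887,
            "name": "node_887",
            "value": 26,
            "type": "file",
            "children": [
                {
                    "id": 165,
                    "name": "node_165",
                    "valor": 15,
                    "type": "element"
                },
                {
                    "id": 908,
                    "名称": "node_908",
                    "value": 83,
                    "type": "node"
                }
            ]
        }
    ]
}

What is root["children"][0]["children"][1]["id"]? 908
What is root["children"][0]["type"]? "file"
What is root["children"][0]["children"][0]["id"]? 165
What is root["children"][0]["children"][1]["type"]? "node"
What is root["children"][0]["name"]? "node_887"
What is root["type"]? "directory"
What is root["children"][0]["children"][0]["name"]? "node_165"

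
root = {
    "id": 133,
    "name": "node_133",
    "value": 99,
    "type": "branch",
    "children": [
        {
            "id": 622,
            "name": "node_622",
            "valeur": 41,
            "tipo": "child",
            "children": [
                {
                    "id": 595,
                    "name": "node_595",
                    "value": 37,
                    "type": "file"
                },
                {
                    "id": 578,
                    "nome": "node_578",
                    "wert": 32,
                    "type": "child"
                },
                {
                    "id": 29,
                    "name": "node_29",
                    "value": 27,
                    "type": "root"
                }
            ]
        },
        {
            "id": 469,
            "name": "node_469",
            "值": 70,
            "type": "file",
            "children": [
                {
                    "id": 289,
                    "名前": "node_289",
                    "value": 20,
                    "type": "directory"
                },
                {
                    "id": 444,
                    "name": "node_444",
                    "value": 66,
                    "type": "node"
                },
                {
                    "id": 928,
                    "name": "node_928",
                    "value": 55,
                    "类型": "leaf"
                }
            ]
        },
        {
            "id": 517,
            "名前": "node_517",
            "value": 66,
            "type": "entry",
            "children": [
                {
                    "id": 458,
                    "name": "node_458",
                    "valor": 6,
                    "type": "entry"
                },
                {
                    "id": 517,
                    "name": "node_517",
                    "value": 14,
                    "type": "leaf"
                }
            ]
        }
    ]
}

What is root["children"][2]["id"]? 517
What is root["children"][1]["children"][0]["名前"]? "node_289"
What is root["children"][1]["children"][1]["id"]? 444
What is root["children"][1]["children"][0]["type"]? "directory"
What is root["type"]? "branch"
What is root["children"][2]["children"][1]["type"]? "leaf"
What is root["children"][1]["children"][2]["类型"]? "leaf"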